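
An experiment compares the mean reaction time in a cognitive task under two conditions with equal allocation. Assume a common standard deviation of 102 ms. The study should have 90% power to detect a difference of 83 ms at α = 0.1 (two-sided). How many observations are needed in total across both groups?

52 total

For two equal groups, n per group = 2·((z_{α/2} + z_β)·σ/δ)².
z_{α/2} = 1.645; z_β = 1.282 (power 90%).
n = 2 × (2.927 × 102 / 83)² = 2 × 12.94 = 25.88
Round up: n = 26 per group.
Total across both groups: 2 × 26 = 52.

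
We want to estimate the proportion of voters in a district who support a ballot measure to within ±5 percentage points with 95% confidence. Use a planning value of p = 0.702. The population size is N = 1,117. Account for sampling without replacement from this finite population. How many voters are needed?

For a proportion with margin E = 0.05 at 95% confidence, z = 1.960.
n = p̂(1−p̂)(z/E)² = 0.702 × 0.298 × (1.960/0.05)² = 321.46 — call this n₀.
Finite-population correction with N = 1,117: n = n₀ / (1 + (n₀−1)/N) = 321.46 / 1.287 = 249.77
Round up: n = 250.

n = 250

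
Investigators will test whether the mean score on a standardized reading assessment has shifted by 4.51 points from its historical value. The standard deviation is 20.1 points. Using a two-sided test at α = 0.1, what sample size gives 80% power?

For a one-sample z-test, n = ((z_{α/2} + z_β)·σ/δ)².
z_{α/2} = 1.645 (two-sided α = 0.1); z_β = 0.842 (power 80% → β = 0.2).
n = (2.487 × 20.1 / 4.51)² = 122.85
Round up: n = 123.

123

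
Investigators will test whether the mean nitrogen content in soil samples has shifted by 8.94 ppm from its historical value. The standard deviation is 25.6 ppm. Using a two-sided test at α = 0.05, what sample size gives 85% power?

For a one-sample z-test, n = ((z_{α/2} + z_β)·σ/δ)².
z_{α/2} = 1.960 (two-sided α = 0.05); z_β = 1.036 (power 85% → β = 0.15).
n = (2.996 × 25.6 / 8.94)² = 73.60
Round up: n = 74.

74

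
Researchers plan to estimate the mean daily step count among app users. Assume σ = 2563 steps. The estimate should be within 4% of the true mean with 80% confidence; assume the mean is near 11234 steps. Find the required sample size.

For a mean, the margin of error is E = z·σ/√n, so n = (zσ/E)².
At 80% confidence, z = 1.282.
E = 4% of 11234 = 449.4 steps.
n = (1.282 × 2563 / 449.4)² = 53.47
Round up: n = 54.

54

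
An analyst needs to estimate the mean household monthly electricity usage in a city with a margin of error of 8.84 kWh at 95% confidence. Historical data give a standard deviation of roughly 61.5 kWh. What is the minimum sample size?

For a mean, the margin of error is E = z·σ/√n, so n = (zσ/E)².
At 95% confidence, z = 1.960.
n = (1.960 × 61.5 / 8.84)² = 185.93
Round up: n = 186.

n = 186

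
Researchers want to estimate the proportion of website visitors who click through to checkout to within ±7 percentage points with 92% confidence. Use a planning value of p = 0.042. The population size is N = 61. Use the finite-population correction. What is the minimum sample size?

19

For a proportion with margin E = 0.07 at 92% confidence, z = 1.751.
n = p̂(1−p̂)(z/E)² = 0.042 × 0.958 × (1.751/0.07)² = 25.18 — call this n₀.
Finite-population correction with N = 61: n = n₀ / (1 + (n₀−1)/N) = 25.18 / 1.396 = 18.04
Round up: n = 19.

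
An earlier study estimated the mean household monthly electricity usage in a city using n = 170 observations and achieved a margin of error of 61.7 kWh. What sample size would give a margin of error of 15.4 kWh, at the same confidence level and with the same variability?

n = 2729

Margin of error scales as 1/√n, so n₂ = n₁·(E₁/E₂)².
n₂ = 170 × (61.7/15.4)² = 170 × 16.05 = 2728.50
Round up: n₂ = 2729.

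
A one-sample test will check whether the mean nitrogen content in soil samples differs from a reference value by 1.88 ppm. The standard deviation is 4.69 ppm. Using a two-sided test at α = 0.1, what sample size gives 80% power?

n = 39

For a one-sample z-test, n = ((z_{α/2} + z_β)·σ/δ)².
z_{α/2} = 1.645 (two-sided α = 0.1); z_β = 0.842 (power 80% → β = 0.2).
n = (2.487 × 4.69 / 1.88)² = 38.49
Round up: n = 39.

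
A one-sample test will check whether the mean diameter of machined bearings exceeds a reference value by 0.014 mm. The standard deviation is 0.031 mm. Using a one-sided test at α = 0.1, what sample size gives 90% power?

n = 33

For a one-sample z-test, n = ((z_α + z_β)·σ/δ)².
z_α = 1.282 (one-sided α = 0.1); z_β = 1.282 (power 90% → β = 0.1).
n = (2.564 × 0.031 / 0.014)² = 32.23
Round up: n = 33.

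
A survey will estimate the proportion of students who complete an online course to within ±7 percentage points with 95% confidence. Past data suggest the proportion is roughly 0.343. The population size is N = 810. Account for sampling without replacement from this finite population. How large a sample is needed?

146

For a proportion with margin E = 0.07 at 95% confidence, z = 1.960.
n = p̂(1−p̂)(z/E)² = 0.343 × 0.657 × (1.960/0.07)² = 176.68 — call this n₀.
Finite-population correction with N = 810: n = n₀ / (1 + (n₀−1)/N) = 176.68 / 1.217 = 145.18
Round up: n = 146.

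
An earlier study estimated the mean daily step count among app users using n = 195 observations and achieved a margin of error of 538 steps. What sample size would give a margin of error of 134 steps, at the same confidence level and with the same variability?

Margin of error scales as 1/√n, so n₂ = n₁·(E₁/E₂)².
n₂ = 195 × (538/134)² = 195 × 16.12 = 3143.40
Round up: n₂ = 3144.

3144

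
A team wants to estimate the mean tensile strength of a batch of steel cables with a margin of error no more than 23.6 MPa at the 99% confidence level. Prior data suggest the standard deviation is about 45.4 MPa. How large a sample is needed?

25

For a mean, the margin of error is E = z·σ/√n, so n = (zσ/E)².
At 99% confidence, z = 2.576.
n = (2.576 × 45.4 / 23.6)² = 24.56
Round up: n = 25.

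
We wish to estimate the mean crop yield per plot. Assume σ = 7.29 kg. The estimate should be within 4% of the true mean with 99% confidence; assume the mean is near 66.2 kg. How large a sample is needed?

n = 51

For a mean, the margin of error is E = z·σ/√n, so n = (zσ/E)².
At 99% confidence, z = 2.576.
E = 4% of 66.2 = 2.648 kg.
n = (2.576 × 7.29 / 2.648)² = 50.29
Round up: n = 51.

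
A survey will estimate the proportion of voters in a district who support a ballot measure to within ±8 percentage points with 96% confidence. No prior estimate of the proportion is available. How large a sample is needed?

165

For a proportion with margin E = 0.08 at 96% confidence, z = 2.054.
With no prior estimate, use p = 0.5, which maximizes p(1−p) at 0.25.
n = 0.25 × (z/E)² = 0.25 × (2.054/0.08)² = 164.80
Round up: n = 165.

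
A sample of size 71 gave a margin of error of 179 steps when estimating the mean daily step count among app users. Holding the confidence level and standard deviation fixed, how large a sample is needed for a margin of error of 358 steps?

18

Margin of error scales as 1/√n, so n₂ = n₁·(E₁/E₂)².
n₂ = 71 × (179/358)² = 71 × 0.25 = 17.75
Round up: n₂ = 18.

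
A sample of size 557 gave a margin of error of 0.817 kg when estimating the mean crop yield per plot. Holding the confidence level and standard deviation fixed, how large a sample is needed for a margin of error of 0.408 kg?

Margin of error scales as 1/√n, so n₂ = n₁·(E₁/E₂)².
n₂ = 557 × (0.817/0.408)² = 557 × 4.01 = 2233.57
Round up: n₂ = 2234.

n = 2234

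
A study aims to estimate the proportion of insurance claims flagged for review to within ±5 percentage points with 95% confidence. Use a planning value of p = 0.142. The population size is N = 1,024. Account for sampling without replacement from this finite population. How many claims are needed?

For a proportion with margin E = 0.05 at 95% confidence, z = 1.960.
n = p̂(1−p̂)(z/E)² = 0.142 × 0.858 × (1.960/0.05)² = 187.22 — call this n₀.
Finite-population correction with N = 1,024: n = n₀ / (1 + (n₀−1)/N) = 187.22 / 1.182 = 158.39
Round up: n = 159.

n = 159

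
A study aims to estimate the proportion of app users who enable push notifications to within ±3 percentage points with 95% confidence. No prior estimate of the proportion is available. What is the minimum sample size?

For a proportion with margin E = 0.03 at 95% confidence, z = 1.960.
With no prior estimate, use p = 0.5, which maximizes p(1−p) at 0.25.
n = 0.25 × (z/E)² = 0.25 × (1.960/0.03)² = 1067.11
Round up: n = 1068.

1068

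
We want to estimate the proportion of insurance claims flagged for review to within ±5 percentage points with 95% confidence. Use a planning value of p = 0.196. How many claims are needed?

For a proportion with margin E = 0.05 at 95% confidence, z = 1.960.
n = p̂(1−p̂)(z/E)² = 0.196 × 0.804 × (1.960/0.05)² = 242.15
Round up: n = 243.

n = 243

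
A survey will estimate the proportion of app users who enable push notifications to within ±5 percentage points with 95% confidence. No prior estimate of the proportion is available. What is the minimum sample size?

For a proportion with margin E = 0.05 at 95% confidence, z = 1.960.
With no prior estimate, use p = 0.5, which maximizes p(1−p) at 0.25.
n = 0.25 × (z/E)² = 0.25 × (1.960/0.05)² = 384.16
Round up: n = 385.

385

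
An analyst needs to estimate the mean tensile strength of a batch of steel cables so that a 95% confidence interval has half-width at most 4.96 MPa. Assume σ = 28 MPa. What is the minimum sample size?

123

For a mean, the margin of error is E = z·σ/√n, so n = (zσ/E)².
At 95% confidence, z = 1.960.
n = (1.960 × 28 / 4.96)² = 122.42
Round up: n = 123.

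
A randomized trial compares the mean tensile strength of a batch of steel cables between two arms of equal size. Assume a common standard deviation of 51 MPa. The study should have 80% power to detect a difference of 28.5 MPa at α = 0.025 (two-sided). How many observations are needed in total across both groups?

For two equal groups, n per group = 2·((z_{α/2} + z_β)·σ/δ)².
z_{α/2} = 2.241; z_β = 0.842 (power 80%).
n = 2 × (3.083 × 51 / 28.5)² = 2 × 30.44 = 60.88
Round up: n = 61 per group.
Total across both groups: 2 × 61 = 122.

122 total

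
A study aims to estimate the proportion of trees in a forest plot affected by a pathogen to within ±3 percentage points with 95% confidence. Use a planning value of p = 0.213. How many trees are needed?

For a proportion with margin E = 0.03 at 95% confidence, z = 1.960.
n = p̂(1−p̂)(z/E)² = 0.213 × 0.787 × (1.960/0.03)² = 715.52
Round up: n = 716.

716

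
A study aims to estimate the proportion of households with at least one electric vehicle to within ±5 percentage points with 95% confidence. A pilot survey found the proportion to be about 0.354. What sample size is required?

For a proportion with margin E = 0.05 at 95% confidence, z = 1.960.
n = p̂(1−p̂)(z/E)² = 0.354 × 0.646 × (1.960/0.05)² = 351.40
Round up: n = 352.

n = 352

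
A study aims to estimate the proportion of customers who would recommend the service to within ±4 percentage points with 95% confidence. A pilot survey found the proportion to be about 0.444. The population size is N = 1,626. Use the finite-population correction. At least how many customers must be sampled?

435

For a proportion with margin E = 0.04 at 95% confidence, z = 1.960.
n = p̂(1−p̂)(z/E)² = 0.444 × 0.556 × (1.960/0.04)² = 592.72 — call this n₀.
Finite-population correction with N = 1,626: n = n₀ / (1 + (n₀−1)/N) = 592.72 / 1.364 = 434.55
Round up: n = 435.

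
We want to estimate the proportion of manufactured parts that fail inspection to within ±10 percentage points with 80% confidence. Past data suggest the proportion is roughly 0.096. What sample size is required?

For a proportion with margin E = 0.1 at 80% confidence, z = 1.282.
n = p̂(1−p̂)(z/E)² = 0.096 × 0.904 × (1.282/0.1)² = 14.26
Round up: n = 15.

15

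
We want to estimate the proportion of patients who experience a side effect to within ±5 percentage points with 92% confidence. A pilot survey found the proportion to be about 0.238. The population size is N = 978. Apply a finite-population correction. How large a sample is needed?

For a proportion with margin E = 0.05 at 92% confidence, z = 1.751.
n = p̂(1−p̂)(z/E)² = 0.238 × 0.762 × (1.751/0.05)² = 222.42 — call this n₀.
Finite-population correction with N = 978: n = n₀ / (1 + (n₀−1)/N) = 222.42 / 1.226 = 181.42
Round up: n = 182.

182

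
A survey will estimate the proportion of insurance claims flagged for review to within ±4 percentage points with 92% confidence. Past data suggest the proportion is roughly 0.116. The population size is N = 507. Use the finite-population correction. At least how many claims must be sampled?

For a proportion with margin E = 0.04 at 92% confidence, z = 1.751.
n = p̂(1−p̂)(z/E)² = 0.116 × 0.884 × (1.751/0.04)² = 196.50 — call this n₀.
Finite-population correction with N = 507: n = n₀ / (1 + (n₀−1)/N) = 196.50 / 1.386 = 141.77
Round up: n = 142.

142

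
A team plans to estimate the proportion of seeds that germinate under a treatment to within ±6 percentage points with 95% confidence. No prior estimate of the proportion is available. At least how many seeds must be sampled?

For a proportion with margin E = 0.06 at 95% confidence, z = 1.960.
With no prior estimate, use p = 0.5, which maximizes p(1−p) at 0.25.
n = 0.25 × (z/E)² = 0.25 × (1.960/0.06)² = 266.78
Round up: n = 267.

n = 267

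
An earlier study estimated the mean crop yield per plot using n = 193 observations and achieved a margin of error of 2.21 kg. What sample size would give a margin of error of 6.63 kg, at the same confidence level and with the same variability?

Margin of error scales as 1/√n, so n₂ = n₁·(E₁/E₂)².
n₂ = 193 × (2.21/6.63)² = 193 × 0.1111 = 21.44
Round up: n₂ = 22.

n = 22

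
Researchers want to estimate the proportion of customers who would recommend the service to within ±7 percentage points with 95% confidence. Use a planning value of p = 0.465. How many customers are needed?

196

For a proportion with margin E = 0.07 at 95% confidence, z = 1.960.
n = p̂(1−p̂)(z/E)² = 0.465 × 0.535 × (1.960/0.07)² = 195.04
Round up: n = 196.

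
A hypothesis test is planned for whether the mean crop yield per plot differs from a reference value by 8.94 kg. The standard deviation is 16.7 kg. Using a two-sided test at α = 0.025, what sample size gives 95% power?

For a one-sample z-test, n = ((z_{α/2} + z_β)·σ/δ)².
z_{α/2} = 2.241 (two-sided α = 0.025); z_β = 1.645 (power 95% → β = 0.05).
n = (3.886 × 16.7 / 8.94)² = 52.69
Round up: n = 53.

n = 53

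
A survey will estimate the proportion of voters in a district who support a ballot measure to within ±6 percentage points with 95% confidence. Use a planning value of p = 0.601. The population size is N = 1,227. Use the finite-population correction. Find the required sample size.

212

For a proportion with margin E = 0.06 at 95% confidence, z = 1.960.
n = p̂(1−p̂)(z/E)² = 0.601 × 0.399 × (1.960/0.06)² = 255.89 — call this n₀.
Finite-population correction with N = 1,227: n = n₀ / (1 + (n₀−1)/N) = 255.89 / 1.208 = 211.83
Round up: n = 212.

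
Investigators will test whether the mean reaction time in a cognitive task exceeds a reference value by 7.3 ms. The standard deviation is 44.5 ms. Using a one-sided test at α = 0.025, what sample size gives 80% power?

For a one-sample z-test, n = ((z_α + z_β)·σ/δ)².
z_α = 1.960 (one-sided α = 0.025); z_β = 0.842 (power 80% → β = 0.2).
n = (2.802 × 44.5 / 7.3)² = 291.75
Round up: n = 292.

292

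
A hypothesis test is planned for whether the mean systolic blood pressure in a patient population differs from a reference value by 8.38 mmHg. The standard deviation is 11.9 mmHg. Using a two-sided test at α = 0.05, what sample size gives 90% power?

For a one-sample z-test, n = ((z_{α/2} + z_β)·σ/δ)².
z_{α/2} = 1.960 (two-sided α = 0.05); z_β = 1.282 (power 90% → β = 0.1).
n = (3.242 × 11.9 / 8.38)² = 21.19
Round up: n = 22.

22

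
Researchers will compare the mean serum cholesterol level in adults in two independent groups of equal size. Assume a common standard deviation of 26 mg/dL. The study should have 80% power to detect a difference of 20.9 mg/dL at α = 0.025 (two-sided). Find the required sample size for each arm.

For two equal groups, n per group = 2·((z_{α/2} + z_β)·σ/δ)².
z_{α/2} = 2.241; z_β = 0.842 (power 80%).
n = 2 × (3.083 × 26 / 20.9)² = 2 × 14.71 = 29.42
Round up: n = 30 per group.

30 per group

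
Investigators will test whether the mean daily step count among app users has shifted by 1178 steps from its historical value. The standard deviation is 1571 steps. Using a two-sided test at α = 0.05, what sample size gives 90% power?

For a one-sample z-test, n = ((z_{α/2} + z_β)·σ/δ)².
z_{α/2} = 1.960 (two-sided α = 0.05); z_β = 1.282 (power 90% → β = 0.1).
n = (3.242 × 1571 / 1178)² = 18.69
Round up: n = 19.

n = 19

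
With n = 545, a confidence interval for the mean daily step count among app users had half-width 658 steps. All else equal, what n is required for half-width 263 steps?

Margin of error scales as 1/√n, so n₂ = n₁·(E₁/E₂)².
n₂ = 545 × (658/263)² = 545 × 6.26 = 3411.70
Round up: n₂ = 3412.

3412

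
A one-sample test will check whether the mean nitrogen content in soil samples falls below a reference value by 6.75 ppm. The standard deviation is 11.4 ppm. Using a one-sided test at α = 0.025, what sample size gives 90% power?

For a one-sample z-test, n = ((z_α + z_β)·σ/δ)².
z_α = 1.960 (one-sided α = 0.025); z_β = 1.282 (power 90% → β = 0.1).
n = (3.242 × 11.4 / 6.75)² = 29.98
Round up: n = 30.

30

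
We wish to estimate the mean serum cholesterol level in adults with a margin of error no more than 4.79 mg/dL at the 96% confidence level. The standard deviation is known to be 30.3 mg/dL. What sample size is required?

For a mean, the margin of error is E = z·σ/√n, so n = (zσ/E)².
At 96% confidence, z = 2.054.
n = (2.054 × 30.3 / 4.79)² = 168.82
Round up: n = 169.

169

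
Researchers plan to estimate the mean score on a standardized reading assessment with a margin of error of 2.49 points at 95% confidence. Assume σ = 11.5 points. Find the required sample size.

82

For a mean, the margin of error is E = z·σ/√n, so n = (zσ/E)².
At 95% confidence, z = 1.960.
n = (1.960 × 11.5 / 2.49)² = 81.94
Round up: n = 82.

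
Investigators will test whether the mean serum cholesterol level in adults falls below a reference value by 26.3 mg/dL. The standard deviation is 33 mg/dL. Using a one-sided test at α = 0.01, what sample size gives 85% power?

18

For a one-sample z-test, n = ((z_α + z_β)·σ/δ)².
z_α = 2.326 (one-sided α = 0.01); z_β = 1.036 (power 85% → β = 0.15).
n = (3.362 × 33 / 26.3)² = 17.80
Round up: n = 18.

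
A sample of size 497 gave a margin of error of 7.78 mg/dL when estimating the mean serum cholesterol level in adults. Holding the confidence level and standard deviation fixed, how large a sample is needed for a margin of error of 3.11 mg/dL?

n = 3111

Margin of error scales as 1/√n, so n₂ = n₁·(E₁/E₂)².
n₂ = 497 × (7.78/3.11)² = 497 × 6.258 = 3110.23
Round up: n₂ = 3111.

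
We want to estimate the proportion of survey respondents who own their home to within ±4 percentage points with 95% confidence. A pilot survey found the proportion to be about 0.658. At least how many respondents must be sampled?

n = 541

For a proportion with margin E = 0.04 at 95% confidence, z = 1.960.
n = p̂(1−p̂)(z/E)² = 0.658 × 0.342 × (1.960/0.04)² = 540.31
Round up: n = 541.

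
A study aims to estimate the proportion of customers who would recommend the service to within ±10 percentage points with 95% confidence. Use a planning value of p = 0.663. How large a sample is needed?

n = 86

For a proportion with margin E = 0.1 at 95% confidence, z = 1.960.
n = p̂(1−p̂)(z/E)² = 0.663 × 0.337 × (1.960/0.1)² = 85.83
Round up: n = 86.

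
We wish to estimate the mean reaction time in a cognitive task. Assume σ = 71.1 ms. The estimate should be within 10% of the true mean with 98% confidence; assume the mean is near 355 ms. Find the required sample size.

n = 22

For a mean, the margin of error is E = z·σ/√n, so n = (zσ/E)².
At 98% confidence, z = 2.326.
E = 10% of 355 = 35.5 ms.
n = (2.326 × 71.1 / 35.5)² = 21.70
Round up: n = 22.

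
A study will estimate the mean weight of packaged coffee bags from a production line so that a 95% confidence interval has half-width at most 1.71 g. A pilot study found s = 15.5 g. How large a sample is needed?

316

For a mean, the margin of error is E = z·σ/√n, so n = (zσ/E)².
At 95% confidence, z = 1.960.
n = (1.960 × 15.5 / 1.71)² = 315.63
Round up: n = 316.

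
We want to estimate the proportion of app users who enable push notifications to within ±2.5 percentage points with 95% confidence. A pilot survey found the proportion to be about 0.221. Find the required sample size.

For a proportion with margin E = 0.025 at 95% confidence, z = 1.960.
n = p̂(1−p̂)(z/E)² = 0.221 × 0.779 × (1.960/0.025)² = 1058.19
Round up: n = 1059.

1059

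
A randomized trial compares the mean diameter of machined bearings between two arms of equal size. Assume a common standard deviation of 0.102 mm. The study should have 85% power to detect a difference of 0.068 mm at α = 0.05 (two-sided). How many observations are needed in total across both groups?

82 total

For two equal groups, n per group = 2·((z_{α/2} + z_β)·σ/δ)².
z_{α/2} = 1.960; z_β = 1.036 (power 85%).
n = 2 × (2.996 × 0.102 / 0.068)² = 2 × 20.20 = 40.40
Round up: n = 41 per group.
Total across both groups: 2 × 41 = 82.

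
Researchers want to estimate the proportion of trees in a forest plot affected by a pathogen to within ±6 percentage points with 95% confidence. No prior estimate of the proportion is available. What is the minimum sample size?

For a proportion with margin E = 0.06 at 95% confidence, z = 1.960.
With no prior estimate, use p = 0.5, which maximizes p(1−p) at 0.25.
n = 0.25 × (z/E)² = 0.25 × (1.960/0.06)² = 266.78
Round up: n = 267.

267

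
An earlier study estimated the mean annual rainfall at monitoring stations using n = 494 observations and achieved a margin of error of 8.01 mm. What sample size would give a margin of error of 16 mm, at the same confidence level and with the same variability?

Margin of error scales as 1/√n, so n₂ = n₁·(E₁/E₂)².
n₂ = 494 × (8.01/16)² = 494 × 0.2506 = 123.80
Round up: n₂ = 124.

124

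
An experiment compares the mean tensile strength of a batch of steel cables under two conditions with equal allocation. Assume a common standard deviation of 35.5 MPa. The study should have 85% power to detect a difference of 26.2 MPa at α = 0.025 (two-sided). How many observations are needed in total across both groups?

For two equal groups, n per group = 2·((z_{α/2} + z_β)·σ/δ)².
z_{α/2} = 2.241; z_β = 1.036 (power 85%).
n = 2 × (3.277 × 35.5 / 26.2)² = 2 × 19.72 = 39.44
Round up: n = 40 per group.
Total across both groups: 2 × 40 = 80.

80 total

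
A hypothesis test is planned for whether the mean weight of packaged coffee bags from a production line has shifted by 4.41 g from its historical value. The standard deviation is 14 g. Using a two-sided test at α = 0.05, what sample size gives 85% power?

91

For a one-sample z-test, n = ((z_{α/2} + z_β)·σ/δ)².
z_{α/2} = 1.960 (two-sided α = 0.05); z_β = 1.036 (power 85% → β = 0.15).
n = (2.996 × 14 / 4.41)² = 90.46
Round up: n = 91.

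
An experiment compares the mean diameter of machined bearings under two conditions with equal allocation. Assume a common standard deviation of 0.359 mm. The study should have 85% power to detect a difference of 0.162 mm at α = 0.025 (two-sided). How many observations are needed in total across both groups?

For two equal groups, n per group = 2·((z_{α/2} + z_β)·σ/δ)².
z_{α/2} = 2.241; z_β = 1.036 (power 85%).
n = 2 × (3.277 × 0.359 / 0.162)² = 2 × 52.74 = 105.48
Round up: n = 106 per group.
Total across both groups: 2 × 106 = 212.

212 total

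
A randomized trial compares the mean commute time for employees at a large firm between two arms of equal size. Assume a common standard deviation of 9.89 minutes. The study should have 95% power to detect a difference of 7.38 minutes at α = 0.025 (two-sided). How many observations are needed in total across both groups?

110 total

For two equal groups, n per group = 2·((z_{α/2} + z_β)·σ/δ)².
z_{α/2} = 2.241; z_β = 1.645 (power 95%).
n = 2 × (3.886 × 9.89 / 7.38)² = 2 × 27.12 = 54.24
Round up: n = 55 per group.
Total across both groups: 2 × 55 = 110.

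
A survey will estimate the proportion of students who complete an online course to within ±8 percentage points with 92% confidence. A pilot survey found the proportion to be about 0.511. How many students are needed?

120

For a proportion with margin E = 0.08 at 92% confidence, z = 1.751.
n = p̂(1−p̂)(z/E)² = 0.511 × 0.489 × (1.751/0.08)² = 119.71
Round up: n = 120.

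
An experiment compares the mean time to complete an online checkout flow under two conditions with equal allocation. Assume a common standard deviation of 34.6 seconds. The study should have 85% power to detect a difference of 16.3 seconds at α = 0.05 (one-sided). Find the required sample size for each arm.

For two equal groups, n per group = 2·((z_α + z_β)·σ/δ)².
z_α = 1.645; z_β = 1.036 (power 85%).
n = 2 × (2.681 × 34.6 / 16.3)² = 2 × 32.39 = 64.78
Round up: n = 65 per group.

65 per group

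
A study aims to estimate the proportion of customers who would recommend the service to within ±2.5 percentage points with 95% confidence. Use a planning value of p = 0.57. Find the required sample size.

For a proportion with margin E = 0.025 at 95% confidence, z = 1.960.
n = p̂(1−p̂)(z/E)² = 0.57 × 0.43 × (1.960/0.025)² = 1506.52
Round up: n = 1507.

1507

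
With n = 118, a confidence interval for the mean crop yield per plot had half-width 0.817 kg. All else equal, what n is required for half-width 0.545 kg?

266

Margin of error scales as 1/√n, so n₂ = n₁·(E₁/E₂)².
n₂ = 118 × (0.817/0.545)² = 118 × 2.247 = 265.15
Round up: n₂ = 266.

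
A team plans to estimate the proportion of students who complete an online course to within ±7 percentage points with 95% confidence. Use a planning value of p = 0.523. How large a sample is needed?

n = 196

For a proportion with margin E = 0.07 at 95% confidence, z = 1.960.
n = p̂(1−p̂)(z/E)² = 0.523 × 0.477 × (1.960/0.07)² = 195.59
Round up: n = 196.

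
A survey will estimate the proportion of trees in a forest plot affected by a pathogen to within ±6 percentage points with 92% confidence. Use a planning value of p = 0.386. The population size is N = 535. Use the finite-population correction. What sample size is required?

For a proportion with margin E = 0.06 at 92% confidence, z = 1.751.
n = p̂(1−p̂)(z/E)² = 0.386 × 0.614 × (1.751/0.06)² = 201.85 — call this n₀.
Finite-population correction with N = 535: n = n₀ / (1 + (n₀−1)/N) = 201.85 / 1.375 = 146.80
Round up: n = 147.

n = 147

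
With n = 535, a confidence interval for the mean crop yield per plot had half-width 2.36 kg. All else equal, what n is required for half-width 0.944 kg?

3344

Margin of error scales as 1/√n, so n₂ = n₁·(E₁/E₂)².
n₂ = 535 × (2.36/0.944)² = 535 × 6.25 = 3343.75
Round up: n₂ = 3344.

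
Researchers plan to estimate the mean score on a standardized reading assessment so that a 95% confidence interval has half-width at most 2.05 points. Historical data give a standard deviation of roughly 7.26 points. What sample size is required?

For a mean, the margin of error is E = z·σ/√n, so n = (zσ/E)².
At 95% confidence, z = 1.960.
n = (1.960 × 7.26 / 2.05)² = 48.18
Round up: n = 49.

49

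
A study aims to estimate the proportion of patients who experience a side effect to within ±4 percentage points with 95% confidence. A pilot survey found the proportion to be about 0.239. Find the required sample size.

For a proportion with margin E = 0.04 at 95% confidence, z = 1.960.
n = p̂(1−p̂)(z/E)² = 0.239 × 0.761 × (1.960/0.04)² = 436.69
Round up: n = 437.

n = 437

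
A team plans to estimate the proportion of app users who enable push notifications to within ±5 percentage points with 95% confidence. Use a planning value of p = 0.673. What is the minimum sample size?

For a proportion with margin E = 0.05 at 95% confidence, z = 1.960.
n = p̂(1−p̂)(z/E)² = 0.673 × 0.327 × (1.960/0.05)² = 338.17
Round up: n = 339.

339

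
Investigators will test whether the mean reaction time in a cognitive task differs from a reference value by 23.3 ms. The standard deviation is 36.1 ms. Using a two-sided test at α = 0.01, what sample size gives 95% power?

For a one-sample z-test, n = ((z_{α/2} + z_β)·σ/δ)².
z_{α/2} = 2.576 (two-sided α = 0.01); z_β = 1.645 (power 95% → β = 0.05).
n = (4.221 × 36.1 / 23.3)² = 42.77
Round up: n = 43.

43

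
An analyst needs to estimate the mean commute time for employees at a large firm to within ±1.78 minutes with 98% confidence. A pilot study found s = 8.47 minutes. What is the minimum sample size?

For a mean, the margin of error is E = z·σ/√n, so n = (zσ/E)².
At 98% confidence, z = 2.326.
n = (2.326 × 8.47 / 1.78)² = 122.50
Round up: n = 123.

123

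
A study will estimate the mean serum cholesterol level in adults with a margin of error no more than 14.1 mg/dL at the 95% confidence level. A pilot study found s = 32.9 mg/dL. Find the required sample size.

21

For a mean, the margin of error is E = z·σ/√n, so n = (zσ/E)².
At 95% confidence, z = 1.960.
n = (1.960 × 32.9 / 14.1)² = 20.92
Round up: n = 21.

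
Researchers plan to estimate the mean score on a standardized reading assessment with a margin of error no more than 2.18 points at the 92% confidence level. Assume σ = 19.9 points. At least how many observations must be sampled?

For a mean, the margin of error is E = z·σ/√n, so n = (zσ/E)².
At 92% confidence, z = 1.751.
n = (1.751 × 19.9 / 2.18)² = 255.49
Round up: n = 256.

n = 256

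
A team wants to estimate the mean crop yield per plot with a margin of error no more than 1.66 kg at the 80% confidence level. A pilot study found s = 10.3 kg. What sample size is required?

For a mean, the margin of error is E = z·σ/√n, so n = (zσ/E)².
At 80% confidence, z = 1.282.
n = (1.282 × 10.3 / 1.66)² = 63.28
Round up: n = 64.

n = 64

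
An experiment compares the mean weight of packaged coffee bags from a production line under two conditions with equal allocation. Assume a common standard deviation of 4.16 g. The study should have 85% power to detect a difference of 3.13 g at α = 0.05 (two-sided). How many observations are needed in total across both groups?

For two equal groups, n per group = 2·((z_{α/2} + z_β)·σ/δ)².
z_{α/2} = 1.960; z_β = 1.036 (power 85%).
n = 2 × (2.996 × 4.16 / 3.13)² = 2 × 15.86 = 31.72
Round up: n = 32 per group.
Total across both groups: 2 × 32 = 64.

64 total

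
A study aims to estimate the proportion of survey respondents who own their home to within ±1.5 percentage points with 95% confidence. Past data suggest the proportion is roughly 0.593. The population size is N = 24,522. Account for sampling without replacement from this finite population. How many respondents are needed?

For a proportion with margin E = 0.015 at 95% confidence, z = 1.960.
n = p̂(1−p̂)(z/E)² = 0.593 × 0.407 × (1.960/0.015)² = 4120.77 — call this n₀.
Finite-population correction with N = 24,522: n = n₀ / (1 + (n₀−1)/N) = 4120.77 / 1.168 = 3528.06
Round up: n = 3529.

3529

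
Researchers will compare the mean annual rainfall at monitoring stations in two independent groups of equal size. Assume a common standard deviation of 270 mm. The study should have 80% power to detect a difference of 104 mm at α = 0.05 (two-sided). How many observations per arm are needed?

For two equal groups, n per group = 2·((z_{α/2} + z_β)·σ/δ)².
z_{α/2} = 1.960; z_β = 0.842 (power 80%).
n = 2 × (2.802 × 270 / 104)² = 2 × 52.92 = 105.84
Round up: n = 106 per group.

106 per group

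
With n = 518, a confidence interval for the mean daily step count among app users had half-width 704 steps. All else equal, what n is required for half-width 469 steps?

1168

Margin of error scales as 1/√n, so n₂ = n₁·(E₁/E₂)².
n₂ = 518 × (704/469)² = 518 × 2.253 = 1167.05
Round up: n₂ = 1168.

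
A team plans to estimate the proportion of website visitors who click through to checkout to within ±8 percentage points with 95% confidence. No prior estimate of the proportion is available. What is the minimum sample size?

For a proportion with margin E = 0.08 at 95% confidence, z = 1.960.
With no prior estimate, use p = 0.5, which maximizes p(1−p) at 0.25.
n = 0.25 × (z/E)² = 0.25 × (1.960/0.08)² = 150.06
Round up: n = 151.

n = 151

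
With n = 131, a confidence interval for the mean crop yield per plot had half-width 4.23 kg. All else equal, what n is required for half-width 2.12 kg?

Margin of error scales as 1/√n, so n₂ = n₁·(E₁/E₂)².
n₂ = 131 × (4.23/2.12)² = 131 × 3.981 = 521.51
Round up: n₂ = 522.

n = 522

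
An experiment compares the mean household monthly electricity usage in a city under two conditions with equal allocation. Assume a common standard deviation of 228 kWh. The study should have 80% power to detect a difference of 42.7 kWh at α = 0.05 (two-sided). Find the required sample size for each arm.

448 per group

For two equal groups, n per group = 2·((z_{α/2} + z_β)·σ/δ)².
z_{α/2} = 1.960; z_β = 0.842 (power 80%).
n = 2 × (2.802 × 228 / 42.7)² = 2 × 223.85 = 447.70
Round up: n = 448 per group.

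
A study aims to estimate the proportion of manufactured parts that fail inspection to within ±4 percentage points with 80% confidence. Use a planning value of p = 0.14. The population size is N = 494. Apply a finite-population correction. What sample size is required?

For a proportion with margin E = 0.04 at 80% confidence, z = 1.282.
n = p̂(1−p̂)(z/E)² = 0.14 × 0.86 × (1.282/0.04)² = 123.68 — call this n₀.
Finite-population correction with N = 494: n = n₀ / (1 + (n₀−1)/N) = 123.68 / 1.248 = 99.10
Round up: n = 100.

100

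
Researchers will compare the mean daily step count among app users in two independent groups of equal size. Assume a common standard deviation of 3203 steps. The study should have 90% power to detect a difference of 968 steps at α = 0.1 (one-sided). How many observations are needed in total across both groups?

For two equal groups, n per group = 2·((z_α + z_β)·σ/δ)².
z_α = 1.282; z_β = 1.282 (power 90%).
n = 2 × (2.564 × 3203 / 968)² = 2 × 71.98 = 143.96
Round up: n = 144 per group.
Total across both groups: 2 × 144 = 288.

288 total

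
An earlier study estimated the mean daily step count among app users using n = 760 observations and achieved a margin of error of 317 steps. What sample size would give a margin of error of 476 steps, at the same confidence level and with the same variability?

338

Margin of error scales as 1/√n, so n₂ = n₁·(E₁/E₂)².
n₂ = 760 × (317/476)² = 760 × 0.4435 = 337.06
Round up: n₂ = 338.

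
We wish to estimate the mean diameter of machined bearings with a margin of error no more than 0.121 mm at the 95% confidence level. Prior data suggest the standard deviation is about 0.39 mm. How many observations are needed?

n = 40

For a mean, the margin of error is E = z·σ/√n, so n = (zσ/E)².
At 95% confidence, z = 1.960.
n = (1.960 × 0.39 / 0.121)² = 39.91
Round up: n = 40.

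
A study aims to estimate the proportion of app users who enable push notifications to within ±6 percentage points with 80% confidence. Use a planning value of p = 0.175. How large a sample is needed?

66

For a proportion with margin E = 0.06 at 80% confidence, z = 1.282.
n = p̂(1−p̂)(z/E)² = 0.175 × 0.825 × (1.282/0.06)² = 65.91
Round up: n = 66.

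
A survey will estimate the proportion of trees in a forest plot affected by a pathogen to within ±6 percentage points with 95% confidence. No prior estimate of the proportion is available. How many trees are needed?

For a proportion with margin E = 0.06 at 95% confidence, z = 1.960.
With no prior estimate, use p = 0.5, which maximizes p(1−p) at 0.25.
n = 0.25 × (z/E)² = 0.25 × (1.960/0.06)² = 266.78
Round up: n = 267.

n = 267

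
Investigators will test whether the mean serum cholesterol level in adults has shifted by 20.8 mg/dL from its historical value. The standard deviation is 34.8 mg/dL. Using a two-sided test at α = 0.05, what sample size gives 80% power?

22

For a one-sample z-test, n = ((z_{α/2} + z_β)·σ/δ)².
z_{α/2} = 1.960 (two-sided α = 0.05); z_β = 0.842 (power 80% → β = 0.2).
n = (2.802 × 34.8 / 20.8)² = 21.98
Round up: n = 22.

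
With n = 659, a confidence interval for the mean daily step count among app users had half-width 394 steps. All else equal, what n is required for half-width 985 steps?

106

Margin of error scales as 1/√n, so n₂ = n₁·(E₁/E₂)².
n₂ = 659 × (394/985)² = 659 × 0.16 = 105.44
Round up: n₂ = 106.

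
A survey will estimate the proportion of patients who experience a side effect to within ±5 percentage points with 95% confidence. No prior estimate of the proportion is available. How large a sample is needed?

385

For a proportion with margin E = 0.05 at 95% confidence, z = 1.960.
With no prior estimate, use p = 0.5, which maximizes p(1−p) at 0.25.
n = 0.25 × (z/E)² = 0.25 × (1.960/0.05)² = 384.16
Round up: n = 385.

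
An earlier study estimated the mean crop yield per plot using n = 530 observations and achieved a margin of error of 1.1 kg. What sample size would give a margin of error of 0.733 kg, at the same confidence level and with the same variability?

1194

Margin of error scales as 1/√n, so n₂ = n₁·(E₁/E₂)².
n₂ = 530 × (1.1/0.733)² = 530 × 2.252 = 1193.56
Round up: n₂ = 1194.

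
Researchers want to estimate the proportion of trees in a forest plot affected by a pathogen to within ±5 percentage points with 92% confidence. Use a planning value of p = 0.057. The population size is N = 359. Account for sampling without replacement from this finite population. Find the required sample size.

56

For a proportion with margin E = 0.05 at 92% confidence, z = 1.751.
n = p̂(1−p̂)(z/E)² = 0.057 × 0.943 × (1.751/0.05)² = 65.92 — call this n₀.
Finite-population correction with N = 359: n = n₀ / (1 + (n₀−1)/N) = 65.92 / 1.181 = 55.82
Round up: n = 56.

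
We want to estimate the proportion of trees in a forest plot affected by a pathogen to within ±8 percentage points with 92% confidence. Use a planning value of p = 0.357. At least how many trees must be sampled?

For a proportion with margin E = 0.08 at 92% confidence, z = 1.751.
n = p̂(1−p̂)(z/E)² = 0.357 × 0.643 × (1.751/0.08)² = 109.97
Round up: n = 110.

110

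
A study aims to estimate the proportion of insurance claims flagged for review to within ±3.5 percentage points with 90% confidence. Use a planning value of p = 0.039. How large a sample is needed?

n = 83

For a proportion with margin E = 0.035 at 90% confidence, z = 1.645.
n = p̂(1−p̂)(z/E)² = 0.039 × 0.961 × (1.645/0.035)² = 82.79
Round up: n = 83.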